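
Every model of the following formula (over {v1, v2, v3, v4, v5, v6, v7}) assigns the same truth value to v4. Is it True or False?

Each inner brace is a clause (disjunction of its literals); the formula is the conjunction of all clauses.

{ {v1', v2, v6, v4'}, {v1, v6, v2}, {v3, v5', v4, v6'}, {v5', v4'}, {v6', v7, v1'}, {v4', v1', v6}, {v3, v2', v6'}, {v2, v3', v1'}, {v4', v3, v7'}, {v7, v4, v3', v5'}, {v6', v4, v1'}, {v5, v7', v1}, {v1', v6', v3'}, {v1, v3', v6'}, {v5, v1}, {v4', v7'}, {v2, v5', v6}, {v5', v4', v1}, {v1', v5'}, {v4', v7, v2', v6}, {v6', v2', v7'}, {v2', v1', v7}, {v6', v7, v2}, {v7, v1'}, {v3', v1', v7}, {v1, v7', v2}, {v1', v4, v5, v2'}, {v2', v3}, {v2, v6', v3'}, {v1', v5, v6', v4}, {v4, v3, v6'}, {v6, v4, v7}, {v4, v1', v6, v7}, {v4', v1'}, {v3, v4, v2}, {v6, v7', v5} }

False

Suppose v4 = 1.
From the singleton clause (v5'), v5 = 0.
From the singleton clause (v1), v1 = 1.
Now (v1') is unsatisfied and unit — conflict.
So every satisfying assignment has v4 = False.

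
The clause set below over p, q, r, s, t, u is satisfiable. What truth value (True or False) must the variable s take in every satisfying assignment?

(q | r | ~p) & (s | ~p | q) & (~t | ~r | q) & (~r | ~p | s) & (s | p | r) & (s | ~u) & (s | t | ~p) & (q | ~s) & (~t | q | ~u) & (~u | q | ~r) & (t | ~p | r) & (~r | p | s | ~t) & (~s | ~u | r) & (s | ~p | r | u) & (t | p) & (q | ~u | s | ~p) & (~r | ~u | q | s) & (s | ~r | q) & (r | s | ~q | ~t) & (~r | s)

True

Suppose s = 0.
The clause (~u) is unit, so u = 0.
The clause (~r) is unit, so r = 0.
The clause (p) is unit, so p = 1.
Now (~p) is unsatisfied and unit — conflict.
So every satisfying assignment has s = True.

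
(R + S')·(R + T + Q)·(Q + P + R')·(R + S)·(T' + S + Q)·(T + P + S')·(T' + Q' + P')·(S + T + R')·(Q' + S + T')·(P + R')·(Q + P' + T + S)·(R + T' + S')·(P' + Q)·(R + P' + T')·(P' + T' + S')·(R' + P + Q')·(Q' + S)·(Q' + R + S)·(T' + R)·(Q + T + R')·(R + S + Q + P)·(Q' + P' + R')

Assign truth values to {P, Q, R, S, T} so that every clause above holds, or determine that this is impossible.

Branch on R: set R = 1.
Unit clause (P) forces P = 1.
Unit clause (Q) forces Q = 1.
But (Q') is also a unit clause — contradiction.
Backtrack on R: now try R = 0.
Unit clause (S') forces S = 0.
But (S) is also a unit clause — contradiction.
Both values of R lead to a conflict.

UNSATISFIABLE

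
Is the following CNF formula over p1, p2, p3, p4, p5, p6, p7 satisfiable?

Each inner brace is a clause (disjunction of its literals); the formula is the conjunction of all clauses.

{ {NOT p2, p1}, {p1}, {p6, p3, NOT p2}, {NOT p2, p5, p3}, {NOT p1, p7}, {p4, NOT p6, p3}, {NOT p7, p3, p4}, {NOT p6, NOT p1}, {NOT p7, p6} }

No, unsatisfiable

The clause (p1) is unit, so p1 = true.
The clause (p7) is unit, so p7 = true.
The clause (NOT p6) is unit, so p6 = false.
But (p6) is also a unit clause — contradiction.
No assignment satisfies every clause.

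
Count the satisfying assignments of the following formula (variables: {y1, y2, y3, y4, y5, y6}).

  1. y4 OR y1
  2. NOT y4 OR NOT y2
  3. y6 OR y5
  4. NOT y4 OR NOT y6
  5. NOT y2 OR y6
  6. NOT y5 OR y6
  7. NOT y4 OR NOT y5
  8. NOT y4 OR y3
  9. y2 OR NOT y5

There are 2^6 = 64 truth assignments over (y1, y2, y3, y4, y5, y6).
Split on y2. With y2 = true, the clauses containing y2 are satisfied and NOT y2 drops from the rest; 4 of the 2^5 = 32 assignments to the other variables satisfy what remains.
With y2 = false, by the same count on the reduced clause set, 2 assignments work.
(One model: y1=T, y2=F, y3=F, y4=F, y5=F, y6=T.)
Total: 4 + 2 = 6.

6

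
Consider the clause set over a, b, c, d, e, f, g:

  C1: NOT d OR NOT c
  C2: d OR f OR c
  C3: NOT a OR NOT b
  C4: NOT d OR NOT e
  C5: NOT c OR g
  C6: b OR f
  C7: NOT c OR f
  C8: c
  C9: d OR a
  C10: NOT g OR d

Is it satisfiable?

Unsatisfiable

Unit clause (c) forces c = true.
Unit clause (NOT d) forces d = false.
Unit clause (g) forces g = true.
But (NOT g) is also a unit clause — contradiction.
No assignment satisfies every clause.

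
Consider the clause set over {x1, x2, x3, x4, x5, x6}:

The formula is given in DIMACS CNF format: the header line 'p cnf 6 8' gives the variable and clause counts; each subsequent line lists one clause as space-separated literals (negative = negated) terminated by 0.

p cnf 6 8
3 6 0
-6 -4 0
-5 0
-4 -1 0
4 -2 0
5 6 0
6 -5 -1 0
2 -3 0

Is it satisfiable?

Satisfiable

(¬x5) alone gives x5 = False.
(x6) alone gives x6 = True.
(¬x4) alone gives x4 = False.
(¬x2) alone gives x2 = False.
(¬x3) alone gives x3 = False.
No clause remains; x1 is free.
A satisfying assignment: x1 ↦ False, x2 ↦ False, x3 ↦ False, x4 ↦ False, x5 ↦ False, x6 ↦ True.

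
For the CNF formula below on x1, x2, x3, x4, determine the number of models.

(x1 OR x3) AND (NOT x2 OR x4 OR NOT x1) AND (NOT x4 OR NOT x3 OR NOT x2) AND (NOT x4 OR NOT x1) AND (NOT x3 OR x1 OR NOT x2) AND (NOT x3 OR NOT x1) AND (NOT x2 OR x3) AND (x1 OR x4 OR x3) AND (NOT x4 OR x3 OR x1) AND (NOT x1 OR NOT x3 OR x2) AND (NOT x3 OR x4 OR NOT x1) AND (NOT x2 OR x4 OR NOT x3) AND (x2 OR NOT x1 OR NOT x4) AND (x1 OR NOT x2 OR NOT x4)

3

There are 2^4 = 16 truth assignments over (x1, x2, x3, x4).
Split on x1. With x1 = true, the clauses containing x1 are satisfied and NOT x1 drops from the rest; 1 of the 2^3 = 8 assignments to the other variables satisfy what remains.
With x1 = false, by the same count on the reduced clause set, 2 assignments work.
Total: 1 + 2 = 3.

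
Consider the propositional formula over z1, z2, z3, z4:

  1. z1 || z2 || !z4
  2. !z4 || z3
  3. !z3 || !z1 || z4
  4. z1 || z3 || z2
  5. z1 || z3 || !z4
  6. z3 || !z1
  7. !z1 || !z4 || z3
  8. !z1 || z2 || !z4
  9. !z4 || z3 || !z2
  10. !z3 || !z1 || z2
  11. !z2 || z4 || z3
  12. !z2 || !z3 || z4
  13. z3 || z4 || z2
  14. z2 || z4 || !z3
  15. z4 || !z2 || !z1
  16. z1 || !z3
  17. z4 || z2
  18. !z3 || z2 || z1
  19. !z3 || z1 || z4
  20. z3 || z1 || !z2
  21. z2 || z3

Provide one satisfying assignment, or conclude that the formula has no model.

z1 ↦ true,  z2 ↦ true,  z3 ↦ true,  z4 ↦ true

Branch on z4: set z4 = true.
Unit clause (z3) forces z3 = true.
Unit clause (z1) forces z1 = true.
Unit clause (z2) forces z2 = true.
All clauses are satisfied.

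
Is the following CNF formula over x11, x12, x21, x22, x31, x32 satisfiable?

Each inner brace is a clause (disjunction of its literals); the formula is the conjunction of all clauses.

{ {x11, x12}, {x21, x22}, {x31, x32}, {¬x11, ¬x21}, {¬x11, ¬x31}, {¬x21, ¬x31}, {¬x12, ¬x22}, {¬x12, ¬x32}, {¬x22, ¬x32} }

Try x11 = True.
The clause (¬x21) is unit, so x21 = False.
The clause (x22) is unit, so x22 = True.
The clause (¬x31) is unit, so x31 = False.
The clause (x32) is unit, so x32 = True.
That conflicts with the unit clause (¬x32).
Undo x11 and try x11 = False.
The clause (x12) is unit, so x12 = True.
The clause (¬x22) is unit, so x22 = False.
The clause (x21) is unit, so x21 = True.
The clause (¬x31) is unit, so x31 = False.
The clause (x32) is unit, so x32 = True.
That conflicts with the unit clause (¬x32).
Neither x11 = True nor x11 = False works.
No assignment satisfies every clause.

No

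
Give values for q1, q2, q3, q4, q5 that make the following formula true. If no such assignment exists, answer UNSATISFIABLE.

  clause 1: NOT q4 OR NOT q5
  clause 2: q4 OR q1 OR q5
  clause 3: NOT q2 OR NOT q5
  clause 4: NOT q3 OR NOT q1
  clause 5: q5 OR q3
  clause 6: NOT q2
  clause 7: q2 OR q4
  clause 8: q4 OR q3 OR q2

From the singleton clause (NOT q2), q2 = false.
From the singleton clause (q4), q4 = true.
From the singleton clause (NOT q5), q5 = false.
From the singleton clause (q3), q3 = true.
From the singleton clause (NOT q1), q1 = false.
This assignment satisfies each clause.

q1 ↦ false; q2 ↦ false; q3 ↦ true; q4 ↦ true; q5 ↦ false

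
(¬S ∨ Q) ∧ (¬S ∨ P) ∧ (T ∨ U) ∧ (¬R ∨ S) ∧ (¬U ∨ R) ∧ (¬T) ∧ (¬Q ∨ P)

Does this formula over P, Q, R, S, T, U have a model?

(¬T) alone gives T = False.
(U) alone gives U = True.
(R) alone gives R = True.
(S) alone gives S = True.
(Q) alone gives Q = True.
(P) alone gives P = True.
Every clause now holds.
A satisfying assignment: P ↦ True; Q ↦ True; R ↦ True; S ↦ True; T ↦ False; U ↦ True.

Yes, satisfiable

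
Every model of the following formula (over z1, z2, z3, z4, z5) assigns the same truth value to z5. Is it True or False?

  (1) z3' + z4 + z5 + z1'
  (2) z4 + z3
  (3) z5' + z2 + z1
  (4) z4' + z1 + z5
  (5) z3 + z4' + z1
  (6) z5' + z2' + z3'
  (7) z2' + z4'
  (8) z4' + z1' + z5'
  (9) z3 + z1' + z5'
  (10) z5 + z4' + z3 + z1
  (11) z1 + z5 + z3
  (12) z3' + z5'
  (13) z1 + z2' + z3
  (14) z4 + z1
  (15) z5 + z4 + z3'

Suppose z5 = 1.
The clause (z3') is unit, so z3 = 0.
The clause (z4) is unit, so z4 = 1.
The clause (z1) is unit, so z1 = 1.
Now (z1') is unsatisfied and unit — conflict.
So every satisfying assignment has z5 = False.

False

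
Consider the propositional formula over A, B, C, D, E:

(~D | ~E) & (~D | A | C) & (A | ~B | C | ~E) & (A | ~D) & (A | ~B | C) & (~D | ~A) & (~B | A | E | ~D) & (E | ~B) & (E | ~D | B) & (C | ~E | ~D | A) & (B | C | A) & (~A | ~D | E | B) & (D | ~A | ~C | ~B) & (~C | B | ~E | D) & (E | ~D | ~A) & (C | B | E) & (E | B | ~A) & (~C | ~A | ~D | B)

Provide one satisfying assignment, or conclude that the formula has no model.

A ↦ 0, B ↦ 1, C ↦ 1, D ↦ 0, E ↦ 1

Try D = 0.
Try E = 1.
Try C = 1.
From the singleton clause (B), B = 1.
From the singleton clause (~A), A = 0.
This assignment satisfies each clause.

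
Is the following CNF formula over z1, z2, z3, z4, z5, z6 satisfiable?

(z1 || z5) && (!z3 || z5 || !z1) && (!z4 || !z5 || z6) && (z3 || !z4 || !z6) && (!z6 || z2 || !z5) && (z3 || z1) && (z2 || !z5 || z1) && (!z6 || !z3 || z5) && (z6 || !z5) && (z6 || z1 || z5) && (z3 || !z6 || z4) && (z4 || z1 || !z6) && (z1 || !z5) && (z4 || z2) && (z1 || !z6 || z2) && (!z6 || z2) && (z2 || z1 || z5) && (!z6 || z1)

Case z1 = true:
Case z3 = false:
Case z4 = true:
(!z6) alone gives z6 = false.
(!z5) alone gives z5 = false.
All clauses hold; z2 can take either value.
A satisfying assignment: z1: true,  z2: true,  z3: false,  z4: true,  z5: false,  z6: false.

Yes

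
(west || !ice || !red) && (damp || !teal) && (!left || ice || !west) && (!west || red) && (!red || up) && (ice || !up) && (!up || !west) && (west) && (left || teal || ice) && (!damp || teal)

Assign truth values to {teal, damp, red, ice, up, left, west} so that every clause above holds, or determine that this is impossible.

The clause (west) is unit, so west = true.
The clause (red) is unit, so red = true.
The clause (up) is unit, so up = true.
Now (!up) is unsatisfied and unit — conflict.

UNSATISFIABLE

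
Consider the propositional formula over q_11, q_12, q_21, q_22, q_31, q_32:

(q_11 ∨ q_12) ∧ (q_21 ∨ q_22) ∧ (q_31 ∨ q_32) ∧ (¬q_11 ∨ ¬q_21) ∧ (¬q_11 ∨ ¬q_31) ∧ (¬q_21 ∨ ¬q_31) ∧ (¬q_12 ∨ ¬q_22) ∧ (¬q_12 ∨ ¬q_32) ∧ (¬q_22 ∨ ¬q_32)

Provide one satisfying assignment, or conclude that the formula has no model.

UNSATISFIABLE

Try q_11 = True.
The clause (¬q_21) is unit, so q_21 = False.
The clause (q_22) is unit, so q_22 = True.
The clause (¬q_31) is unit, so q_31 = False.
The clause (q_32) is unit, so q_32 = True.
That conflicts with the unit clause (¬q_32).
Backtrack on q_11: now try q_11 = False.
The clause (q_12) is unit, so q_12 = True.
The clause (¬q_22) is unit, so q_22 = False.
The clause (q_21) is unit, so q_21 = True.
The clause (¬q_31) is unit, so q_31 = False.
The clause (q_32) is unit, so q_32 = True.
That conflicts with the unit clause (¬q_32).
Neither q_11 = True nor q_11 = False works.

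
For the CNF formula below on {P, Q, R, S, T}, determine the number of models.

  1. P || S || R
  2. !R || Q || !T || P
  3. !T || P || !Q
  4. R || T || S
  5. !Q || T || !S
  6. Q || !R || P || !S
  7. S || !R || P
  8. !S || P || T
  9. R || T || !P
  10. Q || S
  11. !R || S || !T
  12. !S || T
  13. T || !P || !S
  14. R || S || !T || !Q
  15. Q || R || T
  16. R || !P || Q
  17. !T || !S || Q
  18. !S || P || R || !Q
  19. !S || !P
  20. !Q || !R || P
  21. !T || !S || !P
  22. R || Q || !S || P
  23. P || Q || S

1

There are 2^5 = 32 truth assignments over (P, Q, R, S, T).
Split on R. With R = true, the clauses containing R are satisfied and !R drops from the rest; 1 of the 2^4 = 16 assignments to the other variables satisfy what remains.
With R = false, by the same count on the reduced clause set, 0 assignments work.
Total: 1 + 0 = 1.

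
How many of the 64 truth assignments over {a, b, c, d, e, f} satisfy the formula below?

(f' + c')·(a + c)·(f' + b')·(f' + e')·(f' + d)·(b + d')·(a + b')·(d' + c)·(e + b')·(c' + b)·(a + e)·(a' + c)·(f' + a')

2

There are 2^6 = 64 truth assignments over (a, b, c, d, e, f).
Split on b. With b = 1, the clauses containing b are satisfied and b' drops from the rest; 2 of the 2^5 = 32 assignments to the other variables satisfy what remains.
With b = 0, by the same count on the reduced clause set, 0 assignments work.
Total: 2 + 0 = 2.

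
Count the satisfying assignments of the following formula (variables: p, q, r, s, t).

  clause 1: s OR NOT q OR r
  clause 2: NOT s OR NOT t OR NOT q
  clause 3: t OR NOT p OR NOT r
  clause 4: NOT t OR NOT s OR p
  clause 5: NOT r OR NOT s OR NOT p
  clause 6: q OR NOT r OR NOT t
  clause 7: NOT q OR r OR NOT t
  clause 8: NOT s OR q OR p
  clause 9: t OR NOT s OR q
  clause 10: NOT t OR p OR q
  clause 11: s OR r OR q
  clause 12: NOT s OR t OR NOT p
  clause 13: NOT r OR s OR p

4

There are 2^5 = 32 truth assignments over (p, q, r, s, t).
Split on t. With t = true, the clauses containing t are satisfied and NOT t drops from the rest; 2 of the 2^4 = 16 assignments to the other variables satisfy what remains.
With t = false, by the same count on the reduced clause set, 2 assignments work.
(One model: p=F, q=T, r=F, s=T, t=F.)
Total: 2 + 2 = 4.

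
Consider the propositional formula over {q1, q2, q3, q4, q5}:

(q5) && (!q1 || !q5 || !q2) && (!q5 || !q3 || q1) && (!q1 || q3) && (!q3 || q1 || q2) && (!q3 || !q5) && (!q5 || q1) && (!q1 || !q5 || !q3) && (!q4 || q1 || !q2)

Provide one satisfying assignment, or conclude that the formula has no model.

UNSATISFIABLE

(q5) alone gives q5 = true.
(!q3) alone gives q3 = false.
(!q1) alone gives q1 = false.
But (q1) is also a unit clause — contradiction.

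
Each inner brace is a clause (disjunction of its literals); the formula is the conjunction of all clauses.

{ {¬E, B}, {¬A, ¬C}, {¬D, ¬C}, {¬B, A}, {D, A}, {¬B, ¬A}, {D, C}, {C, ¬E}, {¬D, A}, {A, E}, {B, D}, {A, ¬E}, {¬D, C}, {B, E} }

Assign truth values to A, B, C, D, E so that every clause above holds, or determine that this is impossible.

Try E = False.
From the singleton clause (A), A = True.
From the singleton clause (¬C), C = False.
From the singleton clause (¬B), B = False.
But (B) is also a unit clause — contradiction.
Undo E and try E = True.
From the singleton clause (B), B = True.
From the singleton clause (A), A = True.
But (¬A) is also a unit clause — contradiction.
Neither E = True nor E = False works.

UNSATISFIABLE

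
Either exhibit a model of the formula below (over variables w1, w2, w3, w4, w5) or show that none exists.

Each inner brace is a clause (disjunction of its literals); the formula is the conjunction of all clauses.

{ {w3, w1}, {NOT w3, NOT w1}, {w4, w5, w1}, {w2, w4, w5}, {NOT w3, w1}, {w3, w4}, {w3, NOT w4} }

Branch on w3: set w3 = true.
From the singleton clause (NOT w1), w1 = false.
Now (w1) is unsatisfied and unit — conflict.
Undo w3 and try w3 = false.
From the singleton clause (w1), w1 = true.
From the singleton clause (w4), w4 = true.
Now (NOT w4) is unsatisfied and unit — conflict.
Neither w3 = true nor w3 = false works.

UNSATISFIABLE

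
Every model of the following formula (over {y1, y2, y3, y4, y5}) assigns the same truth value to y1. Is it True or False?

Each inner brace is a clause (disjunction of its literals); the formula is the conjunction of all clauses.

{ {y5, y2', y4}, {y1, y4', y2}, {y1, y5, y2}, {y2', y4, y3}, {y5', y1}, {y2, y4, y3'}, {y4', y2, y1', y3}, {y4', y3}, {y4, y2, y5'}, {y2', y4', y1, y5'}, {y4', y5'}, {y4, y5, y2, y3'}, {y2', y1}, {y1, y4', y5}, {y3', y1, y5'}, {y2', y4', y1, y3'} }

True

Suppose y1 = 0.
The clause (y5') is unit, so y5 = 0.
The clause (y2) is unit, so y2 = 1.
Now (y2') is unsatisfied and unit — conflict.
So every satisfying assignment has y1 = True.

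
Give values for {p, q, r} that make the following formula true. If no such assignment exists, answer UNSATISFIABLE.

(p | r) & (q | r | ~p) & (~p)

p: 0,  q: 0,  r: 1

From the singleton clause (~p), p = 0.
From the singleton clause (r), r = 1.
Every clause is now satisfied; q is unconstrained.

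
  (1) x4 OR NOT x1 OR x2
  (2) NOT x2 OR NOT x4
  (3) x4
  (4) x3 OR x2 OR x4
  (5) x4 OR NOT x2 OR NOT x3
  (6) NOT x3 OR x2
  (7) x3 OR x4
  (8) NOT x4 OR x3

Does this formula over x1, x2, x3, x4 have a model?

From the singleton clause (x4), x4 = true.
From the singleton clause (NOT x2), x2 = false.
From the singleton clause (NOT x3), x3 = false.
Now (x3) is unsatisfied and unit — conflict.
No assignment satisfies every clause.

No, unsatisfiable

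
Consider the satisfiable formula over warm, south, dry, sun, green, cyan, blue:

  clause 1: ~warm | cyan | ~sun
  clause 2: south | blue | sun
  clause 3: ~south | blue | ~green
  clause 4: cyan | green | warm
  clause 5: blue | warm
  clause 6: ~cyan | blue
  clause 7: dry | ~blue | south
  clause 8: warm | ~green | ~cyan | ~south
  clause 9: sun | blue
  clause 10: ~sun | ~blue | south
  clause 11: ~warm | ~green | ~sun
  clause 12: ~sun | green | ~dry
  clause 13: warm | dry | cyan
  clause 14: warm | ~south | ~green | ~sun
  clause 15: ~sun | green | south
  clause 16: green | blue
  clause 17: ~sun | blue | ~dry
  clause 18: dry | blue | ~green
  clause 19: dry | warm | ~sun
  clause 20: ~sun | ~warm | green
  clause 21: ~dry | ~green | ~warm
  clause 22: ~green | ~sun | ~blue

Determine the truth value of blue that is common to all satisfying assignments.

True

Suppose blue = 0.
Unit clause (warm) forces warm = 1.
Unit clause (~cyan) forces cyan = 0.
Unit clause (~sun) forces sun = 0.
But (sun) is also a unit clause — contradiction.
So every satisfying assignment has blue = True.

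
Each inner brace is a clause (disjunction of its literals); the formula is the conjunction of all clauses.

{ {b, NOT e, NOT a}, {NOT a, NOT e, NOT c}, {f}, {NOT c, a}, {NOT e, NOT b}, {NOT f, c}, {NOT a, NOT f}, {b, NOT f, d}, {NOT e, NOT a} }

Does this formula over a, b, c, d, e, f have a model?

The clause (f) is unit, so f = true.
The clause (c) is unit, so c = true.
The clause (a) is unit, so a = true.
Now (NOT a) is unsatisfied and unit — conflict.
No assignment satisfies every clause.

No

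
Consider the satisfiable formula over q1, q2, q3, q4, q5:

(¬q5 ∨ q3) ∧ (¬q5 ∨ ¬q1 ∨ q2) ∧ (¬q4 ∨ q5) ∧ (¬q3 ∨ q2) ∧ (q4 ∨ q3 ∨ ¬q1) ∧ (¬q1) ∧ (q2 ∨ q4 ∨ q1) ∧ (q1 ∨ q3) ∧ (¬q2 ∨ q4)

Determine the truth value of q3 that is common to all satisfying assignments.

Suppose q3 = False.
The clause (¬q5) is unit, so q5 = False.
The clause (¬q4) is unit, so q4 = False.
The clause (¬q1) is unit, so q1 = False.
But (q1) is also a unit clause — contradiction.
So every satisfying assignment has q3 = True.

True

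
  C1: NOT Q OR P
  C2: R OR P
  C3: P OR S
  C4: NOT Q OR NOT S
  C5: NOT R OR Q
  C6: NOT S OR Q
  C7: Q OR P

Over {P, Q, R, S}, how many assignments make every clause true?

There are 2^4 = 16 truth assignments over (P, Q, R, S).
Check each against the 7 clauses (columns in the order P, Q, R, S):
  F F F F  ✗ fails (R OR P)
  F F F T  ✗ fails (R OR P)
  F F T F  ✗ fails (P OR S)
  F F T T  ✗ fails (NOT R OR Q)
  F T F F  ✗ fails (NOT Q OR P)
  F T F T  ✗ fails (NOT Q OR P)
  F T T F  ✗ fails (NOT Q OR P)
  F T T T  ✗ fails (NOT Q OR P)
  T F F F  ✓ satisfies all
  T F F T  ✗ fails (NOT S OR Q)
  T F T F  ✗ fails (NOT R OR Q)
  T F T T  ✗ fails (NOT R OR Q)
  T T F F  ✓ satisfies all
  T T F T  ✗ fails (NOT Q OR NOT S)
  T T T F  ✓ satisfies all
  T T T T  ✗ fails (NOT Q OR NOT S)
3 of the 16 rows are models.

3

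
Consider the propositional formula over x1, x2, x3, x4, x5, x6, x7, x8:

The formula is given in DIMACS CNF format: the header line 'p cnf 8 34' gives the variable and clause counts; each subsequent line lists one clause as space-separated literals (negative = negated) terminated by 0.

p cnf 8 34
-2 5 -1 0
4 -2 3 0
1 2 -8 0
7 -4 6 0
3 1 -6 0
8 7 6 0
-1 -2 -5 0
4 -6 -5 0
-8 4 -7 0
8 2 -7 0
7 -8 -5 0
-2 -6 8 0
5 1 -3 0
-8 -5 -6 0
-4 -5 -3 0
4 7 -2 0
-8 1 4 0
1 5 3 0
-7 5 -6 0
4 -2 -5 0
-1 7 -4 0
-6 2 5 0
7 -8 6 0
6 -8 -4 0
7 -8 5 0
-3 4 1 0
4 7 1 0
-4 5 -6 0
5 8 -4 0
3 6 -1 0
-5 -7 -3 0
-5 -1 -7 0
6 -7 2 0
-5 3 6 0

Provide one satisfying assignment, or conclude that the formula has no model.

Case x2 = False:
Case x1 = True:
Case x8 = True:
Case x4 = True:
The clause (x7) is unit, so x7 = True.
The clause (x6) is unit, so x6 = True.
The clause (¬x5) is unit, so x5 = False.
That conflicts with the unit clause (x5).
Backtrack on x4: now try x4 = False.
The clause (¬x7) is unit, so x7 = False.
The clause (¬x5) is unit, so x5 = False.
That conflicts with the unit clause (x5).
Both values of x4 lead to a conflict.
Backtrack on x8: now try x8 = False.
The clause (¬x7) is unit, so x7 = False.
The clause (x6) is unit, so x6 = True.
The clause (¬x4) is unit, so x4 = False.
The clause (¬x5) is unit, so x5 = False.
That conflicts with the unit clause (x5).
Both values of x8 lead to a conflict.
Backtrack on x1: now try x1 = False.
The clause (¬x8) is unit, so x8 = False.
The clause (¬x7) is unit, so x7 = False.
The clause (x6) is unit, so x6 = True.
The clause (x3) is unit, so x3 = True.
The clause (x5) is unit, so x5 = True.
The clause (x4) is unit, so x4 = True.
That conflicts with the unit clause (¬x4).
Both values of x1 lead to a conflict.
Backtrack on x2: now try x2 = True.
Case x5 = True:
The clause (¬x1) is unit, so x1 = False.
The clause (x4) is unit, so x4 = True.
The clause (¬x3) is unit, so x3 = False.
The clause (¬x6) is unit, so x6 = False.
That conflicts with the unit clause (x6).
Backtrack on x5: now try x5 = False.
The clause (¬x1) is unit, so x1 = False.
The clause (¬x3) is unit, so x3 = False.
That conflicts with the unit clause (x3).
Both values of x5 lead to a conflict.
Both values of x2 lead to a conflict.

UNSATISFIABLE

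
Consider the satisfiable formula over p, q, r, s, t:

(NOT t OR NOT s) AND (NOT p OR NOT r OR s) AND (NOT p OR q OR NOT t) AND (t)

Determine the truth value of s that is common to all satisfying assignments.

False

Suppose s = true.
From the singleton clause (NOT t), t = false.
Now (t) is unsatisfied and unit — conflict.
So every satisfying assignment has s = False.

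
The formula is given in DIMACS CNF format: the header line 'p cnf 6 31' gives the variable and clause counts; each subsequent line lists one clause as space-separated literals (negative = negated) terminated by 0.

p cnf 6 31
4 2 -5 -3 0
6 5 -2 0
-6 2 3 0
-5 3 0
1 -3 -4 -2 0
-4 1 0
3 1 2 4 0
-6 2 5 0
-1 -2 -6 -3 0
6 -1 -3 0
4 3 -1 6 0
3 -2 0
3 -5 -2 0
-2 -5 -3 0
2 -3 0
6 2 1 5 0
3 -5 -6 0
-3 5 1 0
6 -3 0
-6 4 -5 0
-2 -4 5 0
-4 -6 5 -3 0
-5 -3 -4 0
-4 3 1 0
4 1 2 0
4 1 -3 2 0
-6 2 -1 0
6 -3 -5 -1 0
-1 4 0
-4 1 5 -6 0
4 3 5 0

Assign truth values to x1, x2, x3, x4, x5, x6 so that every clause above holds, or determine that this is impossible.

Branch on x5: set x5 = False.
Branch on x6: set x6 = False.
(¬x2) alone gives x2 = False.
(¬x3) alone gives x3 = False.
(x1) alone gives x1 = True.
(x4) alone gives x4 = True.
Every clause now holds.

x1: True,  x2: False,  x3: False,  x4: True,  x5: False,  x6: False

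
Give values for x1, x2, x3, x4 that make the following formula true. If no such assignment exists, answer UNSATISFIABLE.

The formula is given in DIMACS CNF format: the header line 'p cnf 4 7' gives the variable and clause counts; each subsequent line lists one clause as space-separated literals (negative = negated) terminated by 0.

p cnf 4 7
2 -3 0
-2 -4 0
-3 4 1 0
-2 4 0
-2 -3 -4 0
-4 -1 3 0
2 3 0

UNSATISFIABLE

Case x2 = True:
(¬x4) alone gives x4 = False.
But (x4) is also a unit clause — contradiction.
So x2 must be the other value — set x2 = False.
(¬x3) alone gives x3 = False.
But (x3) is also a unit clause — contradiction.
Either choice for x2 ends in contradiction.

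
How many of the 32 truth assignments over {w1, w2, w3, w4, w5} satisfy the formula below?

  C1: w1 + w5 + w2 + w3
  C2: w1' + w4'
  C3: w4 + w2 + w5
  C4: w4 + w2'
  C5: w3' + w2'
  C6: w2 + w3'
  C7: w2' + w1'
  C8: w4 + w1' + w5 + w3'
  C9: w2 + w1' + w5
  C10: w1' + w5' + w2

4

There are 2^5 = 32 truth assignments over (w1, w2, w3, w4, w5).
Split on w2. With w2 = 1, the clauses containing w2 are satisfied and w2' drops from the rest; 2 of the 2^4 = 16 assignments to the other variables satisfy what remains.
With w2 = 0, by the same count on the reduced clause set, 2 assignments work.
(One model: w1=F, w2=F, w3=F, w4=F, w5=T.)
Total: 2 + 2 = 4.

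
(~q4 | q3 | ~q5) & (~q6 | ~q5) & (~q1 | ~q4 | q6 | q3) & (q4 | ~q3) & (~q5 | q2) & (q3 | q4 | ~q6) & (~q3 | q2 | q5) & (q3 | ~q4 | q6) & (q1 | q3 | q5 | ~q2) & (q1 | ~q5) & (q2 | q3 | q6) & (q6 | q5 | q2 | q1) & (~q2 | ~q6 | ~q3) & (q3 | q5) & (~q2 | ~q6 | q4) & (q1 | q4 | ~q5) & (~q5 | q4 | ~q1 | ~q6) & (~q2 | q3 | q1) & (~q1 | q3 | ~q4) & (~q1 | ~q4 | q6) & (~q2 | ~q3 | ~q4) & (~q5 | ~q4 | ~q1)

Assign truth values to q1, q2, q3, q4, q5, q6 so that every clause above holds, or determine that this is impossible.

q1 ↦ 1, q2 ↦ 1, q3 ↦ 0, q4 ↦ 0, q5 ↦ 1, q6 ↦ 0

Suppose q6 = 0.
Suppose q4 = 0.
(~q3) alone gives q3 = 0.
(q2) alone gives q2 = 1.
(q5) alone gives q5 = 1.
(q1) alone gives q1 = 1.
All clauses are satisfied.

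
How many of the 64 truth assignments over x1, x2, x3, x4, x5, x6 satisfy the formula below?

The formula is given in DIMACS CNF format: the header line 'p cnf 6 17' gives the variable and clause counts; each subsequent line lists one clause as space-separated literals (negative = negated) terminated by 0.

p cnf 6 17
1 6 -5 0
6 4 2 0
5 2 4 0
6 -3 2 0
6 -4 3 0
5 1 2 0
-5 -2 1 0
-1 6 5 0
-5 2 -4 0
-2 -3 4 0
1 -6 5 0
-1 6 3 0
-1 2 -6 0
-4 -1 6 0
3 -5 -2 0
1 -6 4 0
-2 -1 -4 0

There are 2^6 = 64 truth assignments over (x1, x2, x3, x4, x5, x6).
Split on x5. With x5 = True, the clauses containing x5 are satisfied and ¬x5 drops from the rest; 0 of the 2^5 = 32 assignments to the other variables satisfy what remains.
With x5 = False, by the same count on the reduced clause set, 3 assignments work.
(One model: x1=F, x2=T, x3=F, x4=F, x5=F, x6=F.)
Total: 0 + 3 = 3.

3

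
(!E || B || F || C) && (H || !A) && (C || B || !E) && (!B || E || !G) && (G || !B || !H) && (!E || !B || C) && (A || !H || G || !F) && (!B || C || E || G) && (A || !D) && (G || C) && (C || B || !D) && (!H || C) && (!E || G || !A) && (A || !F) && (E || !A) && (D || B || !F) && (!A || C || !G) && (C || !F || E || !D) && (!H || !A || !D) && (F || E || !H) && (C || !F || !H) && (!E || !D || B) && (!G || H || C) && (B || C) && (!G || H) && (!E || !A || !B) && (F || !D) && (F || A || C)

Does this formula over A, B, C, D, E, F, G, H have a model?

Yes

Try H = false.
(!A) alone gives A = false.
(!D) alone gives D = false.
(!F) alone gives F = false.
(!G) alone gives G = false.
(C) alone gives C = true.
All clauses hold; B, E can take either value.
A satisfying assignment: A: false; B: true; C: true; D: false; E: false; F: false; G: false; H: false.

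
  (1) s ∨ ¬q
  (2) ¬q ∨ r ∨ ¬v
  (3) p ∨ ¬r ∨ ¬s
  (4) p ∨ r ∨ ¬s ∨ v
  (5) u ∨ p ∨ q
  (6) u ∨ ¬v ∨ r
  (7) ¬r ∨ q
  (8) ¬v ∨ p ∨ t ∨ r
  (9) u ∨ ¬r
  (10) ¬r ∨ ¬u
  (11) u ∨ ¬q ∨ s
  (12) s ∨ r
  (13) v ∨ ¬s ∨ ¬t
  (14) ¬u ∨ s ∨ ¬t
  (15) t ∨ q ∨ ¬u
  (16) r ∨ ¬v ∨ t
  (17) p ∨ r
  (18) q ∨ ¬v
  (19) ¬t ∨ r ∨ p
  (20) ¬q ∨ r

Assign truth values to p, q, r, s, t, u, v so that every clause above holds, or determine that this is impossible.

Suppose s = True.
Suppose p = True.
Suppose r = False.
From the singleton clause (¬q), q = False.
From the singleton clause (¬v), v = False.
From the singleton clause (¬t), t = False.
From the singleton clause (¬u), u = False.
All clauses are satisfied.

p=True, q=False, r=False, s=True, t=False, u=False, v=False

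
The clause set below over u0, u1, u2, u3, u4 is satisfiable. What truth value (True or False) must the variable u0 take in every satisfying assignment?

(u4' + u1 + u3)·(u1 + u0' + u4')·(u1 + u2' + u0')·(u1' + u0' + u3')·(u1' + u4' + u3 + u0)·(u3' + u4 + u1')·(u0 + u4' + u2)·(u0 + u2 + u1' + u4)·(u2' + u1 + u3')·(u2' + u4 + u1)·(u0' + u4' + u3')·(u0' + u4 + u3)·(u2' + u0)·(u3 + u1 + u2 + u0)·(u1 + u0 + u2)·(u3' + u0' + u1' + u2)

Suppose u0 = 0.
Unit clause (u2') forces u2 = 0.
Unit clause (u4') forces u4 = 0.
Unit clause (u1') forces u1 = 0.
That conflicts with the unit clause (u1).
So every satisfying assignment has u0 = True.

True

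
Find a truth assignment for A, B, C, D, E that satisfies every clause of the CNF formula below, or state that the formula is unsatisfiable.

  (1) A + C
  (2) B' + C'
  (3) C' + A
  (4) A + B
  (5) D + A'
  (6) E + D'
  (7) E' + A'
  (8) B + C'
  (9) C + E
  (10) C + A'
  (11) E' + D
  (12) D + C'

UNSATISFIABLE

Branch on A: set A = 1.
Unit clause (D) forces D = 1.
Unit clause (E) forces E = 1.
But (E') is also a unit clause — contradiction.
So A must be the other value — set A = 0.
Unit clause (C) forces C = 1.
But (C') is also a unit clause — contradiction.
Both values of A lead to a conflict.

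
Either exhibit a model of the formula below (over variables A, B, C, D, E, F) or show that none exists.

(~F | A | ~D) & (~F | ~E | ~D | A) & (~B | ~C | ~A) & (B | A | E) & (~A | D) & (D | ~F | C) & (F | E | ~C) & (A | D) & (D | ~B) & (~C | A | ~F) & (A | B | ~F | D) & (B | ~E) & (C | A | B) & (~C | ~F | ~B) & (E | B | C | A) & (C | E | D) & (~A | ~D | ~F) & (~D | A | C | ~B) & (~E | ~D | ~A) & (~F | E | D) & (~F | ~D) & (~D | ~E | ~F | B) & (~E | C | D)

A ↦ 1; B ↦ 0; C ↦ 0; D ↦ 1; E ↦ 0; F ↦ 0

Try A = 1.
From the singleton clause (D), D = 1.
From the singleton clause (~F), F = 0.
From the singleton clause (~E), E = 0.
From the singleton clause (~C), C = 0.
Every clause is now satisfied; B is unconstrained.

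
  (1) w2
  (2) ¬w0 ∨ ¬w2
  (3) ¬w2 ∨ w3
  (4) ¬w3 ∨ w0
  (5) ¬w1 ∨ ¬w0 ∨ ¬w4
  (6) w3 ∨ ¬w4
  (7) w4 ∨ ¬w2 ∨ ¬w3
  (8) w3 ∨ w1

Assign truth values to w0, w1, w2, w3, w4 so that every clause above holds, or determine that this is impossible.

UNSATISFIABLE

Unit clause (w2) forces w2 = True.
Unit clause (¬w0) forces w0 = False.
Unit clause (w3) forces w3 = True.
But (¬w3) is also a unit clause — contradiction.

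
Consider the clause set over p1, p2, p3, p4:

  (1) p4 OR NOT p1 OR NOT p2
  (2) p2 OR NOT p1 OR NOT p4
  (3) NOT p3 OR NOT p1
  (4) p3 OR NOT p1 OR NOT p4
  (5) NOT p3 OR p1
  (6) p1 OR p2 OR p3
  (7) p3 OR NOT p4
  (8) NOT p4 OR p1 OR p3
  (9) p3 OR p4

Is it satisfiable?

Unsatisfiable

Suppose p3 = false.
Unit clause (NOT p4) forces p4 = false.
That conflicts with the unit clause (p4).
Backtrack on p3: now try p3 = true.
Unit clause (NOT p1) forces p1 = false.
That conflicts with the unit clause (p1).
Neither p3 = true nor p3 = false works.
No assignment satisfies every clause.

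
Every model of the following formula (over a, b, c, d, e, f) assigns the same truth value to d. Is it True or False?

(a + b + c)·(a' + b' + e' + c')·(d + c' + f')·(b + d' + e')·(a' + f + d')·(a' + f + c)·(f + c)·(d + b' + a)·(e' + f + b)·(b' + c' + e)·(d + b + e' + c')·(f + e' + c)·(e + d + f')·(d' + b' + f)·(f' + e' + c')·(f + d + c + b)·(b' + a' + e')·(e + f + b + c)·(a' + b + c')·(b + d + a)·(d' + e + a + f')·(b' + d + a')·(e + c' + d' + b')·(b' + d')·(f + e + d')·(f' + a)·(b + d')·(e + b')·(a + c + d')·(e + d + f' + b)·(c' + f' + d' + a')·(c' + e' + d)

Suppose d = 1.
Unit clause (b') forces b = 0.
That conflicts with the unit clause (b).
So every satisfying assignment has d = False.

False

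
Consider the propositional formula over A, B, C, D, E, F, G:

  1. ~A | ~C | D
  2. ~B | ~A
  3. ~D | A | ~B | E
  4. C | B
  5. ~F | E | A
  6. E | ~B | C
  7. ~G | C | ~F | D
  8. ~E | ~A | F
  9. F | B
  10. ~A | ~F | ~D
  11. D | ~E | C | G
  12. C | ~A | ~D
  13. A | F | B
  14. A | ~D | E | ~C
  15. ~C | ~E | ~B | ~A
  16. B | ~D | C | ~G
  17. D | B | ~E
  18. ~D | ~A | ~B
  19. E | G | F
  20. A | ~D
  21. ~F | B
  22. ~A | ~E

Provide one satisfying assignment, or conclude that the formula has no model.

Try B = 1.
(~A) alone gives A = 0.
(~D) alone gives D = 0.
Try F = 0.
Try E = 1.
Try C = 1.
No clause remains; G is free.

A=0; B=1; C=1; D=0; E=1; F=0; G=0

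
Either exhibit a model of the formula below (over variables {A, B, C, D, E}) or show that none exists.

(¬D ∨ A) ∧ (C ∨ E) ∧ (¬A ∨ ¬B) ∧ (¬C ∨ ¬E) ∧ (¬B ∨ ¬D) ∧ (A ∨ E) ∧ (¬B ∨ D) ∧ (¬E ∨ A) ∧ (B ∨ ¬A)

Suppose D = False.
(¬B) alone gives B = False.
(¬A) alone gives A = False.
(E) alone gives E = True.
But (¬E) is also a unit clause — contradiction.
Backtrack on D: now try D = True.
(A) alone gives A = True.
(¬B) alone gives B = False.
But (B) is also a unit clause — contradiction.
Neither D = True nor D = False works.

UNSATISFIABLE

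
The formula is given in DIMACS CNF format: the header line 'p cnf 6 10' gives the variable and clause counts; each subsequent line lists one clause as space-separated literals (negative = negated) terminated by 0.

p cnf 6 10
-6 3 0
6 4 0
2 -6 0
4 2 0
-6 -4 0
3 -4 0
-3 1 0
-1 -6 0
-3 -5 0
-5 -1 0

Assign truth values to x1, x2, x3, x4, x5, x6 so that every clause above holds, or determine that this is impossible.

x1: True; x2: False; x3: True; x4: True; x5: False; x6: False

Suppose x6 = False.
Unit clause (x4) forces x4 = True.
Unit clause (x3) forces x3 = True.
Unit clause (x1) forces x1 = True.
Unit clause (¬x5) forces x5 = False.
Every clause is now satisfied; x2 is unconstrained.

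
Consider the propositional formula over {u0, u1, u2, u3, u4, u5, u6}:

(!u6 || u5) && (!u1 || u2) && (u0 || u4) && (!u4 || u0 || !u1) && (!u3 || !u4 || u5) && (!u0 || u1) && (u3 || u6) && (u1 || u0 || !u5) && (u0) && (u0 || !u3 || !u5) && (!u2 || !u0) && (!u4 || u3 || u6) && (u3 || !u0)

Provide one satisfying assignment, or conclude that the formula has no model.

UNSATISFIABLE

From the singleton clause (u0), u0 = true.
From the singleton clause (u1), u1 = true.
From the singleton clause (u2), u2 = true.
Now (!u2) is unsatisfied and unit — conflict.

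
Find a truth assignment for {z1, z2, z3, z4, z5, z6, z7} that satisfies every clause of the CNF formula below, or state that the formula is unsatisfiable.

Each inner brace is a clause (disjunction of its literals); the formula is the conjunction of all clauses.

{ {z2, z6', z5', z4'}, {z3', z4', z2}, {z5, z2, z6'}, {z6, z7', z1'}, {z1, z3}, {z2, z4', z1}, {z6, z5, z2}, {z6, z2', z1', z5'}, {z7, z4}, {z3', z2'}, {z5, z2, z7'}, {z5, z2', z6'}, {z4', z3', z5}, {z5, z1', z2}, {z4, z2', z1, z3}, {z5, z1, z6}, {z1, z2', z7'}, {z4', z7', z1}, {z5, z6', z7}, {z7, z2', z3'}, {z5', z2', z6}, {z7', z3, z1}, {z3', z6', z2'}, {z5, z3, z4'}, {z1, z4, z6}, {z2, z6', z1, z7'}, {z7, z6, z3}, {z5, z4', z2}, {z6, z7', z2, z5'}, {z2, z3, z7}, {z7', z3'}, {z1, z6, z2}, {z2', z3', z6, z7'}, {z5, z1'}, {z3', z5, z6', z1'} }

Case z1 = 1:
From the singleton clause (z5), z5 = 1.
Case z6 = 1:
Case z2 = 1:
From the singleton clause (z3'), z3 = 0.
Case z7 = 0:
From the singleton clause (z4), z4 = 1.
All clauses are satisfied.

z1 ↦ 1, z2 ↦ 1, z3 ↦ 0, z4 ↦ 1, z5 ↦ 1, z6 ↦ 1, z7 ↦ 0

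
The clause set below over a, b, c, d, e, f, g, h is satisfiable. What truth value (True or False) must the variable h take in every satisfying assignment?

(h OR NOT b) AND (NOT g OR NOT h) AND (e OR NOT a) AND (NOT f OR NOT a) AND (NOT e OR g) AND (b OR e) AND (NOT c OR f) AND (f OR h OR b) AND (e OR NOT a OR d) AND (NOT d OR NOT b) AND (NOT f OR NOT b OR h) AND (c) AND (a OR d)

Suppose h = true.
From the singleton clause (NOT g), g = false.
From the singleton clause (NOT e), e = false.
From the singleton clause (NOT a), a = false.
From the singleton clause (b), b = true.
From the singleton clause (NOT d), d = false.
Now (d) is unsatisfied and unit — conflict.
So every satisfying assignment has h = False.

False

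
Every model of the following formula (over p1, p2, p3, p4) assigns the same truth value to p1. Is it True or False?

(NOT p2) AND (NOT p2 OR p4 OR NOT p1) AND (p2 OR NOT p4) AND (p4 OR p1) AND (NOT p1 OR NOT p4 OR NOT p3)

Suppose p1 = false.
The clause (NOT p2) is unit, so p2 = false.
The clause (NOT p4) is unit, so p4 = false.
That conflicts with the unit clause (p4).
So every satisfying assignment has p1 = True.

True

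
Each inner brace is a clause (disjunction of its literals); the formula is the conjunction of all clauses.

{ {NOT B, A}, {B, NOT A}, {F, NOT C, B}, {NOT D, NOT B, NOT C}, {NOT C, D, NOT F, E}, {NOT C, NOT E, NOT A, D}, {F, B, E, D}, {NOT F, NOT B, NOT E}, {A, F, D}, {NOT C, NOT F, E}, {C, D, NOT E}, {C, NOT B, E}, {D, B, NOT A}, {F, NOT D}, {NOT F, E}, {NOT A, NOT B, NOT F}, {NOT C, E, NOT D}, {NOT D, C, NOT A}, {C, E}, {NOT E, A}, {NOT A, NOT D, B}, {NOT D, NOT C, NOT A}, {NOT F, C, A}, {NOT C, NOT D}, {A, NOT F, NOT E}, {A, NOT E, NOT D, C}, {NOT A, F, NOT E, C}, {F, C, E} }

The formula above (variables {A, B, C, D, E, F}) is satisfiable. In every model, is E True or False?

Suppose E = true.
Unit clause (A) forces A = true.
Unit clause (B) forces B = true.
Unit clause (NOT F) forces F = false.
Unit clause (NOT D) forces D = false.
Unit clause (NOT C) forces C = false.
Now (C) is unsatisfied and unit — conflict.
So every satisfying assignment has E = False.

False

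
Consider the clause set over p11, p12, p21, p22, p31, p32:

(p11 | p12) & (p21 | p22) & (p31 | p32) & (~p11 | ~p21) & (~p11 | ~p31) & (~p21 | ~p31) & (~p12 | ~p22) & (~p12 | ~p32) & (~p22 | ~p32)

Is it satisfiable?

Branch on p11: set p11 = 1.
(~p21) alone gives p21 = 0.
(p22) alone gives p22 = 1.
(~p31) alone gives p31 = 0.
(p32) alone gives p32 = 1.
But (~p32) is also a unit clause — contradiction.
So p11 must be the other value — set p11 = 0.
(p12) alone gives p12 = 1.
(~p22) alone gives p22 = 0.
(p21) alone gives p21 = 1.
(~p31) alone gives p31 = 0.
(p32) alone gives p32 = 1.
But (~p32) is also a unit clause — contradiction.
Both values of p11 lead to a conflict.
No assignment satisfies every clause.

No, unsatisfiable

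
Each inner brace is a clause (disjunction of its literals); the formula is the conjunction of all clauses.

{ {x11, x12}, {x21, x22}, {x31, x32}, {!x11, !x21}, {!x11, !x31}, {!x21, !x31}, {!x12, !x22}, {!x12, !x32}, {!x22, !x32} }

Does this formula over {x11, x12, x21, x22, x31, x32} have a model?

Branch on x11: set x11 = true.
Unit clause (!x21) forces x21 = false.
Unit clause (x22) forces x22 = true.
Unit clause (!x31) forces x31 = false.
Unit clause (x32) forces x32 = true.
But (!x32) is also a unit clause — contradiction.
Undo x11 and try x11 = false.
Unit clause (x12) forces x12 = true.
Unit clause (!x22) forces x22 = false.
Unit clause (x21) forces x21 = true.
Unit clause (!x31) forces x31 = false.
Unit clause (x32) forces x32 = true.
But (!x32) is also a unit clause — contradiction.
Neither x11 = true nor x11 = false works.
No assignment satisfies every clause.

No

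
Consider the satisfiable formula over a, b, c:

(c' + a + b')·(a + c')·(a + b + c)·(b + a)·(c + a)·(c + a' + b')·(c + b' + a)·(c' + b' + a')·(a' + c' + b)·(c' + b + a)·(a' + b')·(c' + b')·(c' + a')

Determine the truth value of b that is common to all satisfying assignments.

False

Suppose b = 1.
(a') alone gives a = 0.
(c') alone gives c = 0.
But (c) is also a unit clause — contradiction.
So every satisfying assignment has b = False.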